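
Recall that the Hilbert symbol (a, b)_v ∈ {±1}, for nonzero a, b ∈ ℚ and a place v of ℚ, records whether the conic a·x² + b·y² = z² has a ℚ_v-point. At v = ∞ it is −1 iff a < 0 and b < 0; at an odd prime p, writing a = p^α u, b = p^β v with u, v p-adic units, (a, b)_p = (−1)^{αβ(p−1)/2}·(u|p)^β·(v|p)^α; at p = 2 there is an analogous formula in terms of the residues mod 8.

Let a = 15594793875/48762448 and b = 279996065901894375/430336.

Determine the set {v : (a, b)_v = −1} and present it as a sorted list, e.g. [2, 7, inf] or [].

[2, 19, 37, 47]

(a, b) ≡ (7103815, 31) mod (ℚ^×)²; places V = {2, 3, 5, 7, 11, 19, 31, 37, 41, 43, 47, ∞}.
(a,b)_11: α=0, u≡5; β=2, v≡4 (mod 11); (5|11)=+1, (4|11)=+1; sign (−1)^0·+1^2·+1^0 = +1.
(a,b)_7: α=-2, u≡6; β=0, v≡3 (mod 7); (6|7)=-1, (3|7)=-1; sign (−1)^0·-1^0·-1^-2 = +1.
(a,b)_∞: sgn(7103815)=+, sgn(31)=+, so +1.
(a,b)_3: α=2, u≡1; β=4, v≡1 (mod 3); (1|3)=+1, (1|3)=+1; sign (−1)^0·+1^4·+1^2 = +1.
(a,b)_19: α=3, u≡15; β=2, v≡14 (mod 19); (15|19)=-1, (14|19)=-1; sign (−1)^0·-1^2·-1^3 = -1.
(a,b)_2: α=-4, β=-8; u≡7, v≡7 (mod 8); ε(u)ε(v)=1·1, αω(v)=-4·0, βω(u)=-8·0; sum ≡ 1  ⇒  -1.
(a,b)_43: α=1, u≡39; β=2, v≡13 (mod 43); (39|43)=-1, (13|43)=+1; sign (−1)^0·-1^2·+1^1 = +1.
(a,b)_37: α=-1, u≡20; β=0, v≡24 (mod 37); (20|37)=-1, (24|37)=-1; sign (−1)^0·-1^0·-1^-1 = -1.
(a,b)_47: α=1, u≡26; β=2, v≡44 (mod 47); (26|47)=-1, (44|47)=-1; sign (−1)^0·-1^2·-1^1 = -1.
(a,b)_41: α=-2, u≡18; β=-2, v≡39 (mod 41); (18|41)=+1, (39|41)=+1; sign (−1)^0·+1^-2·+1^-2 = +1.
(a,b)_5: α=3, u≡2; β=4, v≡1 (mod 5); (2|5)=-1, (1|5)=+1; sign (−1)^0·-1^4·+1^3 = +1.
(a,b)_31: α=0, u≡10; β=1, v≡7 (mod 31); (10|31)=+1, (7|31)=+1; sign (−1)^0·+1^1·+1^0 = +1.
(7103815, 31 / ℚ) ramifies at {2, 19, 37, 47}: a division algebra.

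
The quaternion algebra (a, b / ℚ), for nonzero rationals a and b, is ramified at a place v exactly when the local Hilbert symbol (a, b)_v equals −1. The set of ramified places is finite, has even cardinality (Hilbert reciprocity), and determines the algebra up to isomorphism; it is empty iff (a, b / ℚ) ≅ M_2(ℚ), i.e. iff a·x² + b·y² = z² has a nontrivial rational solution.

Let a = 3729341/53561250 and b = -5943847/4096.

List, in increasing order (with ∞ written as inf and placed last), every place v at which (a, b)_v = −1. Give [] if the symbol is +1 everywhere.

[7, 37]

Mod squares: a ≡ 1258, b ≡ -121303. Check v ∈ {∞, 2, 3, 5, 7, 11, 13, 17, 23, 31, 37, 43}.
v=17: a=17^1·(≡3), b=17^0·(≡1) mod 17; (3|17)=-1, (1|17)=+1; (−1)^{1·0·8}·(-1)^0·(+1)^1 = +1.
v=3: a=3^-4·(≡1), b=3^0·(≡2) mod 3; (1|3)=+1, (2|3)=-1; (−1)^{-4·0·1}·(+1)^0·(-1)^-4 = +1.
v=13: a=13^0·(≡9), b=13^1·(≡4) mod 13; (9|13)=+1, (4|13)=+1; (−1)^{0·1·6}·(+1)^1·(+1)^0 = +1.
v=7: a=7^2·(≡5), b=7^3·(≡3) mod 7; (5|7)=-1, (3|7)=-1; (−1)^{2·3·3}·(-1)^3·(-1)^2 = -1.
v=11: a=11^2·(≡9), b=11^0·(≡9) mod 11; (9|11)=+1, (9|11)=+1; (−1)^{2·0·5}·(+1)^0·(+1)^2 = +1.
v=23: a=23^-2·(≡13), b=23^0·(≡10) mod 23; (13|23)=+1, (10|23)=-1; (−1)^{-2·0·11}·(+1)^0·(-1)^-2 = +1.
v=∞: 1258 > 0 and -121303 < 0  ⇒  (a,b)_∞ = +1.
v=31: a=31^0·(≡9), b=31^1·(≡15) mod 31; (9|31)=+1, (15|31)=-1; (−1)^{0·1·15}·(+1)^1·(-1)^0 = +1.
v=43: a=43^0·(≡4), b=43^1·(≡21) mod 43; (4|43)=+1, (21|43)=+1; (−1)^{0·1·21}·(+1)^1·(+1)^0 = +1.
v=37: a=37^1·(≡26), b=37^0·(≡32) mod 37; (26|37)=+1, (32|37)=-1; (−1)^{1·0·18}·(+1)^0·(-1)^1 = -1.
v=5: a=5^-4·(≡2), b=5^0·(≡3) mod 5; (2|5)=-1, (3|5)=-1; (−1)^{-4·0·2}·(-1)^0·(-1)^-4 = +1.
v=2: v_2(a)=-1, v_2(b)=-12; units ≡ 5, 1 (mod 8); ε·ε+αω+βω = 0·0+-1·0+-12·1 ≡ 0  ⇒  (a,b)_2 = +1.
|Ram(1258, -121303)| = 2, even; anisotropic at {7, 37}.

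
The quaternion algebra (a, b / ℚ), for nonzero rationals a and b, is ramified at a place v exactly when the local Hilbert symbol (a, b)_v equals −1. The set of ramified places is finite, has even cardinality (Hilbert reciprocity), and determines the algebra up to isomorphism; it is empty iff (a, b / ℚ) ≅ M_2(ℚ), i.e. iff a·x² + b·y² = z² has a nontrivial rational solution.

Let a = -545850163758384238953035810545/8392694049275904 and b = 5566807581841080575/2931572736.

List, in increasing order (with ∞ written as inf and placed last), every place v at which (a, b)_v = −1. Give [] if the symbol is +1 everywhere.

(a, b) ≡ (-46345, 1463) mod (ℚ^×)²; places V = {2, 3, 5, 7, 11, 13, 19, 23, 31, 47, ∞}.
(a,b)_31: α=3, u≡30; β=2, v≡22 (mod 31); (30|31)=-1, (22|31)=-1; sign (−1)^0·-1^2·-1^3 = -1.
(a,b)_5: α=1, u≡4; β=2, v≡3 (mod 5); (4|5)=+1, (3|5)=-1; sign (−1)^0·+1^2·-1^1 = -1.
(a,b)_3: α=-8, u≡2; β=-4, v≡2 (mod 3); (2|3)=-1, (2|3)=-1; sign (−1)^0·-1^-4·-1^-8 = +1.
(a,b)_2: α=-18, β=-14; u≡7, v≡7 (mod 8); ε(u)ε(v)=1·1, αω(v)=-18·0, βω(u)=-14·0; sum ≡ 1  ⇒  -1.
(a,b)_11: α=14, u≡4; β=7, v≡1 (mod 11); (4|11)=+1, (1|11)=+1; sign (−1)^0·+1^7·+1^14 = +1.
(a,b)_13: α=3, u≡10; β=2, v≡2 (mod 13); (10|13)=+1, (2|13)=-1; sign (−1)^0·+1^2·-1^3 = -1.
(a,b)_7: α=0, u≡4; β=1, v≡3 (mod 7); (4|7)=+1, (3|7)=-1; sign (−1)^0·+1^1·-1^0 = +1.
(a,b)_19: α=2, u≡12; β=1, v≡11 (mod 19); (12|19)=-1, (11|19)=+1; sign (−1)^0·-1^1·+1^2 = -1.
(a,b)_∞: sgn(-46345)=−, sgn(1463)=+, so +1.
(a,b)_23: α=3, u≡12; β=2, v≡10 (mod 23); (12|23)=+1, (10|23)=-1; sign (−1)^0·+1^2·-1^3 = -1.
(a,b)_47: α=-4, u≡41; β=-2, v≡2 (mod 47); (41|47)=-1, (2|47)=+1; sign (−1)^0·-1^-2·+1^-4 = +1.
Ram(-46345, 1463) = {2, 5, 13, 19, 23, 31}; no ℚ_2-point on the conic.

[2, 5, 13, 19, 23, 31]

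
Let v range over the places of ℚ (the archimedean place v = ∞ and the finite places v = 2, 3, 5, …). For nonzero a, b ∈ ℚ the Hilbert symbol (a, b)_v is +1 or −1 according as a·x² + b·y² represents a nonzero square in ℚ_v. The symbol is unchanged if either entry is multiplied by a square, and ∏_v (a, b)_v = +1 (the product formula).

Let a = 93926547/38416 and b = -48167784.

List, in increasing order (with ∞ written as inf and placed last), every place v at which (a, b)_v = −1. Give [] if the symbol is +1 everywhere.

Mod squares: a ≡ 128843, b ≡ -3034. Check v ∈ {∞, 2, 3, 7, 11, 13, 17, 37, 41, 53}.
v=11: a=11^1·(≡4), b=11^0·(≡6) mod 11; (4|11)=+1, (6|11)=-1; (−1)^{1·0·5}·(+1)^0·(-1)^1 = -1.
v=7: a=7^-4·(≡4), b=7^2·(≡1) mod 7; (4|7)=+1, (1|7)=+1; (−1)^{-4·2·3}·(+1)^2·(+1)^-4 = +1.
v=∞: 128843 > 0 and -3034 < 0  ⇒  (a,b)_∞ = +1.
v=41: a=41^0·(≡25), b=41^1·(≡31) mod 41; (25|41)=+1, (31|41)=+1; (−1)^{0·1·20}·(+1)^1·(+1)^0 = +1.
v=53: a=53^1·(≡37), b=53^0·(≡47) mod 53; (37|53)=+1, (47|53)=+1; (−1)^{1·0·26}·(+1)^0·(+1)^1 = +1.
v=37: a=37^0·(≡16), b=37^1·(≡13) mod 37; (16|37)=+1, (13|37)=-1; (−1)^{0·1·18}·(+1)^1·(-1)^0 = +1.
v=13: a=13^1·(≡5), b=13^0·(≡11) mod 13; (5|13)=-1, (11|13)=-1; (−1)^{1·0·6}·(-1)^0·(-1)^1 = -1.
v=3: a=3^6·(≡2), b=3^4·(≡2) mod 3; (2|3)=-1, (2|3)=-1; (−1)^{6·4·1}·(-1)^4·(-1)^6 = +1.
v=2: v_2(a)=-4, v_2(b)=3; units ≡ 3, 3 (mod 8); ε·ε+αω+βω = 1·1+-4·1+3·1 ≡ 0  ⇒  (a,b)_2 = +1.
v=17: a=17^1·(≡7), b=17^0·(≡16) mod 17; (7|17)=-1, (16|17)=+1; (−1)^{1·0·8}·(-1)^0·(+1)^1 = +1.
(128843, -3034 / ℚ) ramifies at {11, 13}: a division algebra.

[11, 13]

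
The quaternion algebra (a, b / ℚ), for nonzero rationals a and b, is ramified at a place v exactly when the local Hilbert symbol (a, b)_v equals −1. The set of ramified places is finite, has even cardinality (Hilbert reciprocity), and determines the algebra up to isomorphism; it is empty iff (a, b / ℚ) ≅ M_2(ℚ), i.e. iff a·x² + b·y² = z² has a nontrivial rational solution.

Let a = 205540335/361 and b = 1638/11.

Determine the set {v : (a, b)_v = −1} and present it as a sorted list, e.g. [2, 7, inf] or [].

[5, 7]

(a, b) ≡ (15015, 2002) mod (ℚ^×)²; places V = {2, 3, 5, 7, 11, 13, 19, ∞}.
(a,b)_7: α=1, u≡3; β=1, v≡6 (mod 7); (3|7)=-1, (6|7)=-1; sign (−1)^1·-1^1·-1^1 = -1.
(a,b)_3: α=5, u≡1; β=2, v≡1 (mod 3); (1|3)=+1, (1|3)=+1; sign (−1)^0·+1^2·+1^5 = +1.
(a,b)_5: α=1, u≡2; β=0, v≡3 (mod 5); (2|5)=-1, (3|5)=-1; sign (−1)^0·-1^0·-1^1 = -1.
(a,b)_19: α=-2, u≡7; β=0, v≡9 (mod 19); (7|19)=+1, (9|19)=+1; sign (−1)^0·+1^0·+1^-2 = +1.
(a,b)_11: α=1, u≡3; β=-1, v≡10 (mod 11); (3|11)=+1, (10|11)=-1; sign (−1)^1·+1^-1·-1^1 = +1.
(a,b)_∞: sgn(15015)=+, sgn(2002)=+, so +1.
(a,b)_2: α=0, β=1; u≡7, v≡1 (mod 8); ε(u)ε(v)=1·0, αω(v)=0·0, βω(u)=1·0; sum ≡ 0  ⇒  +1.
(a,b)_13: α=3, u≡2; β=1, v≡2 (mod 13); (2|13)=-1, (2|13)=-1; sign (−1)^0·-1^1·-1^3 = +1.
(15015, 2002 / ℚ) ramifies at {5, 7}: a division algebra.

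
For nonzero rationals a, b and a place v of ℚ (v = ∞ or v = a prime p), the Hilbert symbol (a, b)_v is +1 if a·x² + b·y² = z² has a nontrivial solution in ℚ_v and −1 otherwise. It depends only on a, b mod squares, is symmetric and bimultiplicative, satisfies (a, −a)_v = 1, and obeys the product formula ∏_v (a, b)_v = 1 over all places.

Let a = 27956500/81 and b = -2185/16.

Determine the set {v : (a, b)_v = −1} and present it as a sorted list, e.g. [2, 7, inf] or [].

[19, 23]

(a, b) ≡ (279565, -2185) mod (ℚ^×)²; places V = {2, 3, 5, 11, 13, 17, 19, 23, ∞}.
(a,b)_3: α=-4, u≡1; β=0, v≡2 (mod 3); (1|3)=+1, (2|3)=-1; sign (−1)^0·+1^0·-1^-4 = +1.
(a,b)_19: α=0, u≡18; β=1, v≡13 (mod 19); (18|19)=-1, (13|19)=-1; sign (−1)^0·-1^1·-1^0 = -1.
(a,b)_23: α=1, u≡15; β=1, v≡7 (mod 23); (15|23)=-1, (7|23)=-1; sign (−1)^1·-1^1·-1^1 = -1.
(a,b)_2: α=2, β=-4; u≡5, v≡7 (mod 8); ε(u)ε(v)=0·1, αω(v)=2·0, βω(u)=-4·1; sum ≡ 0  ⇒  +1.
(a,b)_∞: sgn(279565)=+, sgn(-2185)=−, so +1.
(a,b)_11: α=1, u≡4; β=0, v≡3 (mod 11); (4|11)=+1, (3|11)=+1; sign (−1)^0·+1^0·+1^1 = +1.
(a,b)_13: α=1, u≡9; β=0, v≡4 (mod 13); (9|13)=+1, (4|13)=+1; sign (−1)^0·+1^0·+1^1 = +1.
(a,b)_17: α=1, u≡3; β=0, v≡9 (mod 17); (3|17)=-1, (9|17)=+1; sign (−1)^0·-1^0·+1^1 = +1.
(a,b)_5: α=3, u≡2; β=1, v≡3 (mod 5); (2|5)=-1, (3|5)=-1; sign (−1)^0·-1^1·-1^3 = +1.
(279565, -2185 / ℚ) ramifies at {19, 23}: a division algebra.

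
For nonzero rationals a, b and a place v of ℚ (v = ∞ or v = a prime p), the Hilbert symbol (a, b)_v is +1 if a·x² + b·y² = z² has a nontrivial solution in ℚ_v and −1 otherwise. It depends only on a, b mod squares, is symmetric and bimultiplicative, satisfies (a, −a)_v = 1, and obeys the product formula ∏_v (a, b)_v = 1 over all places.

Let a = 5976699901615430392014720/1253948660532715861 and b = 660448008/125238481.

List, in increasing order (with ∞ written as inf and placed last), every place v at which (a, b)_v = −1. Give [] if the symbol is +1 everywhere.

(a, b) ≡ (724470, 82) mod (ℚ^×)²; places V = {2, 3, 5, 7, 11, 19, 31, 41, 43, ∞}.
(a,b)_43: α=6, u≡36; β=2, v≡28 (mod 43); (36|43)=+1, (28|43)=-1; sign (−1)^0·+1^2·-1^6 = +1.
(a,b)_3: α=11, u≡2; β=2, v≡1 (mod 3); (2|3)=-1, (1|3)=+1; sign (−1)^0·-1^2·+1^11 = +1.
(a,b)_19: α=-7, u≡16; β=-4, v≡6 (mod 19); (16|19)=+1, (6|19)=+1; sign (−1)^0·+1^-4·+1^-7 = +1.
(a,b)_11: α=2, u≡8; β=2, v≡3 (mod 11); (8|11)=-1, (3|11)=+1; sign (−1)^0·-1^2·+1^2 = +1.
(a,b)_2: α=7, β=3; u≡3, v≡1 (mod 8); ε(u)ε(v)=1·0, αω(v)=7·0, βω(u)=3·1; sum ≡ 1  ⇒  -1.
(a,b)_31: α=-5, u≡22; β=-2, v≡16 (mod 31); (22|31)=-1, (16|31)=+1; sign (−1)^0·-1^-2·+1^-5 = +1.
(a,b)_41: α=3, u≡32; β=1, v≡20 (mod 41); (32|41)=+1, (20|41)=+1; sign (−1)^0·+1^1·+1^3 = +1.
(a,b)_5: α=1, u≡4; β=0, v≡3 (mod 5); (4|5)=+1, (3|5)=-1; sign (−1)^0·+1^0·-1^1 = -1.
(a,b)_7: α=-2, u≡3; β=0, v≡6 (mod 7); (3|7)=-1, (6|7)=-1; sign (−1)^0·-1^0·-1^-2 = +1.
(a,b)_∞: sgn(724470)=+, sgn(82)=+, so +1.
|Ram(724470, 82)| = 2, even; anisotropic at {2, 5}.

[2, 5]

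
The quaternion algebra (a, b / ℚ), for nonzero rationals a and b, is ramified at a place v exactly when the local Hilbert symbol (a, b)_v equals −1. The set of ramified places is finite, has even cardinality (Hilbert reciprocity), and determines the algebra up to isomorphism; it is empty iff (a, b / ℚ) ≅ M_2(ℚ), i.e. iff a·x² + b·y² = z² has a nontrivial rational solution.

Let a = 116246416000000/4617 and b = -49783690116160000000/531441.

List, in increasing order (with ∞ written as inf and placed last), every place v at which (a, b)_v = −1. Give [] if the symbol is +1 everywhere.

Mod squares: a ≡ 187473, b ≡ -13585. Check v ∈ {∞, 2, 3, 5, 7, 11, 13, 19, 23, 47}.
v=∞: 187473 > 0 and -13585 < 0  ⇒  (a,b)_∞ = +1.
v=11: a=11^1·(≡3), b=11^1·(≡8) mod 11; (3|11)=+1, (8|11)=-1; (−1)^{1·1·5}·(+1)^1·(-1)^1 = +1.
v=19: a=19^-1·(≡16), b=19^1·(≡9) mod 19; (16|19)=+1, (9|19)=+1; (−1)^{-1·1·9}·(+1)^1·(+1)^-1 = -1.
v=7: a=7^0·(≡5), b=7^2·(≡4) mod 7; (5|7)=-1, (4|7)=+1; (−1)^{0·2·3}·(-1)^2·(+1)^0 = +1.
v=2: v_2(a)=10, v_2(b)=12; units ≡ 1, 7 (mod 8); ε·ε+αω+βω = 0·1+10·0+12·0 ≡ 0  ⇒  (a,b)_2 = +1.
v=3: a=3^-5·(≡1), b=3^-12·(≡2) mod 3; (1|3)=+1, (2|3)=-1; (−1)^{-5·-12·1}·(+1)^-12·(-1)^-5 = -1.
v=47: a=47^2·(≡2), b=47^2·(≡23) mod 47; (2|47)=+1, (23|47)=-1; (−1)^{2·2·23}·(+1)^2·(-1)^2 = +1.
v=5: a=5^6·(≡2), b=5^7·(≡2) mod 5; (2|5)=-1, (2|5)=-1; (−1)^{6·7·2}·(-1)^7·(-1)^6 = -1.
v=13: a=13^1·(≡4), b=13^1·(≡5) mod 13; (4|13)=+1, (5|13)=-1; (−1)^{1·1·6}·(+1)^1·(-1)^1 = -1.
v=23: a=23^1·(≡12), b=23^2·(≡13) mod 23; (12|23)=+1, (13|23)=+1; (−1)^{1·2·11}·(+1)^2·(+1)^1 = +1.
(187473, -13585 / ℚ) ramifies at {3, 5, 13, 19}: a division algebra.

[3, 5, 13, 19]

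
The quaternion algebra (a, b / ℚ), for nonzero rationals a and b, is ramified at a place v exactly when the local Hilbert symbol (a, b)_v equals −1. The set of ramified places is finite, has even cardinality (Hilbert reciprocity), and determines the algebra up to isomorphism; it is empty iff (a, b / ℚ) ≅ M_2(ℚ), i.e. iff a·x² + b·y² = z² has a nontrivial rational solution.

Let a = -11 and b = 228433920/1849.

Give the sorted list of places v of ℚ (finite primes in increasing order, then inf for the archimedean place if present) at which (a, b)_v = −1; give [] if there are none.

[2, 11]

Mod squares: a ≡ -11, b ≡ 330. Check v ∈ {∞, 2, 3, 5, 11, 13, 43}.
v=13: a=13^0·(≡2), b=13^2·(≡6) mod 13; (2|13)=-1, (6|13)=-1; (−1)^{0·2·6}·(-1)^2·(-1)^0 = +1.
v=3: a=3^0·(≡1), b=3^1·(≡2) mod 3; (1|3)=+1, (2|3)=-1; (−1)^{0·1·1}·(+1)^1·(-1)^0 = +1.
v=5: a=5^0·(≡4), b=5^1·(≡1) mod 5; (4|5)=+1, (1|5)=+1; (−1)^{0·1·2}·(+1)^1·(+1)^0 = +1.
v=2: v_2(a)=0, v_2(b)=13; units ≡ 5, 5 (mod 8); ε·ε+αω+βω = 0·0+0·1+13·1 ≡ 1  ⇒  (a,b)_2 = -1.
v=11: a=11^1·(≡10), b=11^1·(≡7) mod 11; (10|11)=-1, (7|11)=-1; (−1)^{1·1·5}·(-1)^1·(-1)^1 = -1.
v=∞: -11 < 0 and 330 > 0  ⇒  (a,b)_∞ = +1.
v=43: a=43^0·(≡32), b=43^-2·(≡32) mod 43; (32|43)=-1, (32|43)=-1; (−1)^{0·-2·21}·(-1)^-2·(-1)^0 = +1.
|Ram(-11, 330)| = 2, even; anisotropic at {2, 11}.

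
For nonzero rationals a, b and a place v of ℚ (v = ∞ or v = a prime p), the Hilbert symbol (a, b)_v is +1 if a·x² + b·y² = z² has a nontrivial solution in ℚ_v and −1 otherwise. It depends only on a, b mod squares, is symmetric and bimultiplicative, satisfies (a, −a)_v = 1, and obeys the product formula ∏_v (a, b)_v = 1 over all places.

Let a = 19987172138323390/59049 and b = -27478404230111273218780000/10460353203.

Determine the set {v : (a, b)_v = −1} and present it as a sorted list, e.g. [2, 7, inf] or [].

[2, 19]

Mod squares: a ≡ 17710, b ≡ -114114. Check v ∈ {∞, 2, 3, 5, 7, 11, 13, 17, 19, 23}.
v=19: a=19^2·(≡2), b=19^3·(≡16) mod 19; (2|19)=-1, (16|19)=+1; (−1)^{2·3·9}·(-1)^3·(+1)^2 = -1.
v=17: a=17^2·(≡8), b=17^2·(≡12) mod 17; (8|17)=+1, (12|17)=-1; (−1)^{2·2·8}·(+1)^2·(-1)^2 = +1.
v=13: a=13^2·(≡10), b=13^3·(≡9) mod 13; (10|13)=+1, (9|13)=+1; (−1)^{2·3·6}·(+1)^3·(+1)^2 = +1.
v=23: a=23^3·(≡20), b=23^4·(≡16) mod 23; (20|23)=-1, (16|23)=+1; (−1)^{3·4·11}·(-1)^4·(+1)^3 = +1.
v=7: a=7^1·(≡6), b=7^1·(≡1) mod 7; (6|7)=-1, (1|7)=+1; (−1)^{1·1·3}·(-1)^1·(+1)^1 = +1.
v=3: a=3^-10·(≡1), b=3^-21·(≡2) mod 3; (1|3)=+1, (2|3)=-1; (−1)^{-10·-21·1}·(+1)^-21·(-1)^-10 = +1.
v=2: v_2(a)=1, v_2(b)=5; units ≡ 7, 7 (mod 8); ε·ε+αω+βω = 1·1+1·0+5·0 ≡ 1  ⇒  (a,b)_2 = -1.
v=5: a=5^1·(≡2), b=5^4·(≡4) mod 5; (2|5)=-1, (4|5)=+1; (−1)^{1·4·2}·(-1)^4·(+1)^1 = +1.
v=∞: 17710 > 0 and -114114 < 0  ⇒  (a,b)_∞ = +1.
v=11: a=11^3·(≡3), b=11^5·(≡10) mod 11; (3|11)=+1, (10|11)=-1; (−1)^{3·5·5}·(+1)^5·(-1)^3 = +1.
(17710, -114114 / ℚ) ramifies at {2, 19}: a division algebra.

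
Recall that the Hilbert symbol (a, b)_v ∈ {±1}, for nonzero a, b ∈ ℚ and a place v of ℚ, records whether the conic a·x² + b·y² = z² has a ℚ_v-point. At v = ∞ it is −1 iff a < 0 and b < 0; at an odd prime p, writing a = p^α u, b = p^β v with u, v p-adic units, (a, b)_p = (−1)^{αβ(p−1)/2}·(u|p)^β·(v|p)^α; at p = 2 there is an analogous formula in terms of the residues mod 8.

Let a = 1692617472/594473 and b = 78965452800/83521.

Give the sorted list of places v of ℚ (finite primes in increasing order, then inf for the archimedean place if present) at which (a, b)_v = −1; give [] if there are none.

[2, 3, 7, 17]

(a, b) ≡ (8211, 3) mod (ℚ^×)²; places V = {2, 3, 5, 7, 11, 13, 17, 23, ∞}.
(a,b)_17: α=-3, u≡14; β=-4, v≡5 (mod 17); (14|17)=-1, (5|17)=-1; sign (−1)^0·-1^-4·-1^-3 = -1.
(a,b)_7: α=1, u≡1; β=0, v≡6 (mod 7); (1|7)=+1, (6|7)=-1; sign (−1)^0·+1^0·-1^1 = -1.
(a,b)_3: α=5, u≡1; β=3, v≡1 (mod 3); (1|3)=+1, (1|3)=+1; sign (−1)^1·+1^3·+1^5 = -1.
(a,b)_∞: sgn(8211)=+, sgn(3)=+, so +1.
(a,b)_13: α=2, u≡6; β=4, v≡10 (mod 13); (6|13)=-1, (10|13)=+1; sign (−1)^0·-1^4·+1^2 = +1.
(a,b)_23: α=1, u≡3; β=0, v≡13 (mod 23); (3|23)=+1, (13|23)=+1; sign (−1)^0·+1^0·+1^1 = +1.
(a,b)_5: α=0, u≡4; β=2, v≡2 (mod 5); (4|5)=+1, (2|5)=-1; sign (−1)^0·+1^2·-1^0 = +1.
(a,b)_2: α=8, β=12; u≡3, v≡3 (mod 8); ε(u)ε(v)=1·1, αω(v)=8·1, βω(u)=12·1; sum ≡ 1  ⇒  -1.
(a,b)_11: α=-2, u≡1; β=0, v≡4 (mod 11); (1|11)=+1, (4|11)=+1; sign (−1)^0·+1^0·+1^-2 = +1.
(8211, 3 / ℚ) ramifies at {2, 3, 7, 17}: a division algebra.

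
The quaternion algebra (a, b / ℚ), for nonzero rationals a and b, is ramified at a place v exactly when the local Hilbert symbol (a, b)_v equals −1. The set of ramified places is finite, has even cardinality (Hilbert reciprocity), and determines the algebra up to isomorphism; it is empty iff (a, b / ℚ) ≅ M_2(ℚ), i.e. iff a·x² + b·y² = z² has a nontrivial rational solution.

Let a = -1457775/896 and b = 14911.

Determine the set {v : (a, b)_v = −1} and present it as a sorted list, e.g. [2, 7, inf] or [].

[2, 11, 13, 19, 31, 37]

Mod squares: a ≡ -90706, b ≡ 14911. Check v ∈ {∞, 2, 3, 5, 7, 11, 13, 19, 31, 37}.
v=∞: -90706 < 0 and 14911 > 0  ⇒  (a,b)_∞ = +1.
v=3: a=3^2·(≡2), b=3^0·(≡1) mod 3; (2|3)=-1, (1|3)=+1; (−1)^{2·0·1}·(-1)^0·(+1)^2 = +1.
v=37: a=37^0·(≡17), b=37^1·(≡33) mod 37; (17|37)=-1, (33|37)=+1; (−1)^{0·1·18}·(-1)^1·(+1)^0 = -1.
v=19: a=19^1·(≡18), b=19^0·(≡15) mod 19; (18|19)=-1, (15|19)=-1; (−1)^{1·0·9}·(-1)^0·(-1)^1 = -1.
v=11: a=11^1·(≡5), b=11^0·(≡6) mod 11; (5|11)=+1, (6|11)=-1; (−1)^{1·0·5}·(+1)^0·(-1)^1 = -1.
v=5: a=5^2·(≡4), b=5^0·(≡1) mod 5; (4|5)=+1, (1|5)=+1; (−1)^{2·0·2}·(+1)^0·(+1)^2 = +1.
v=31: a=31^1·(≡20), b=31^1·(≡16) mod 31; (20|31)=+1, (16|31)=+1; (−1)^{1·1·15}·(+1)^1·(+1)^1 = -1.
v=7: a=7^-1·(≡5), b=7^0·(≡1) mod 7; (5|7)=-1, (1|7)=+1; (−1)^{-1·0·3}·(-1)^0·(+1)^-1 = +1.
v=2: v_2(a)=-7, v_2(b)=0; units ≡ 7, 7 (mod 8); ε·ε+αω+βω = 1·1+-7·0+0·0 ≡ 1  ⇒  (a,b)_2 = -1.
v=13: a=13^0·(≡7), b=13^1·(≡3) mod 13; (7|13)=-1, (3|13)=+1; (−1)^{0·1·6}·(-1)^1·(+1)^0 = -1.
(-90706, 14911 / ℚ) ramifies at {2, 11, 13, 19, 31, 37}: a division algebra.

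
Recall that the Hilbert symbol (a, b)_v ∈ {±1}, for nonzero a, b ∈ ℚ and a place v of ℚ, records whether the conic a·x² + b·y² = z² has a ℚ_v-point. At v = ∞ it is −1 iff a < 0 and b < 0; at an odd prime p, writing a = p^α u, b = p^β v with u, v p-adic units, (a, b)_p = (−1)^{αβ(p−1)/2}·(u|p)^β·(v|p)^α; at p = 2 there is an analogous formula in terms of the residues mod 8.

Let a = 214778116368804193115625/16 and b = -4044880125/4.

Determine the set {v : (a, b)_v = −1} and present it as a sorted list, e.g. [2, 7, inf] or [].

[5, 29]

Mod squares: a ≡ 36465, b ≡ -62205. Check v ∈ {∞, 2, 3, 5, 11, 13, 17, 29}.
v=13: a=13^3·(≡9), b=13^1·(≡10) mod 13; (9|13)=+1, (10|13)=+1; (−1)^{3·1·6}·(+1)^1·(+1)^3 = +1.
v=11: a=11^3·(≡1), b=11^1·(≡10) mod 11; (1|11)=+1, (10|11)=-1; (−1)^{3·1·5}·(+1)^1·(-1)^3 = +1.
v=3: a=3^9·(≡2), b=3^3·(≡1) mod 3; (2|3)=-1, (1|3)=+1; (−1)^{9·3·1}·(-1)^3·(+1)^9 = +1.
v=29: a=29^2·(≡17), b=29^1·(≡9) mod 29; (17|29)=-1, (9|29)=+1; (−1)^{2·1·14}·(-1)^1·(+1)^2 = -1.
v=∞: 36465 > 0 and -62205 < 0  ⇒  (a,b)_∞ = +1.
v=17: a=17^5·(≡5), b=17^2·(≡15) mod 17; (5|17)=-1, (15|17)=+1; (−1)^{5·2·8}·(-1)^2·(+1)^5 = +1.
v=2: v_2(a)=-4, v_2(b)=-2; units ≡ 1, 3 (mod 8); ε·ε+αω+βω = 0·1+-4·1+-2·0 ≡ 0  ⇒  (a,b)_2 = +1.
v=5: a=5^5·(≡2), b=5^3·(≡1) mod 5; (2|5)=-1, (1|5)=+1; (−1)^{5·3·2}·(-1)^3·(+1)^5 = -1.
|Ram(36465, -62205)| = 2, even; anisotropic at {5, 29}.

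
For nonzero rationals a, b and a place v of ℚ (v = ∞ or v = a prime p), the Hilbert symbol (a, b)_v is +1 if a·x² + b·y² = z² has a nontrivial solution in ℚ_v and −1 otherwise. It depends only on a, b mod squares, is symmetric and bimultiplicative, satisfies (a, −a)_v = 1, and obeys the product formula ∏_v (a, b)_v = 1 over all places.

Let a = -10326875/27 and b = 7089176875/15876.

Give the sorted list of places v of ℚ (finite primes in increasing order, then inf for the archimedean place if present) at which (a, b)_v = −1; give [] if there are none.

[2, 11, 29, 31]

Mod squares: a ≡ -49569, b ≡ 11803. Check v ∈ {∞, 2, 3, 5, 7, 11, 13, 29, 31, 37, 41}.
v=3: a=3^-3·(≡1), b=3^-4·(≡1) mod 3; (1|3)=+1, (1|3)=+1; (−1)^{-3·-4·1}·(+1)^-4·(+1)^-3 = +1.
v=5: a=5^4·(≡1), b=5^4·(≡3) mod 5; (1|5)=+1, (3|5)=-1; (−1)^{4·4·2}·(+1)^4·(-1)^4 = +1.
v=41: a=41^1·(≡36), b=41^0·(≡23) mod 41; (36|41)=+1, (23|41)=+1; (−1)^{1·0·20}·(+1)^0·(+1)^1 = +1.
v=37: a=37^0·(≡36), b=37^1·(≡6) mod 37; (36|37)=+1, (6|37)=-1; (−1)^{0·1·18}·(+1)^1·(-1)^0 = +1.
v=∞: -49569 < 0 and 11803 > 0  ⇒  (a,b)_∞ = +1.
v=11: a=11^0·(≡7), b=11^1·(≡6) mod 11; (7|11)=-1, (6|11)=-1; (−1)^{0·1·5}·(-1)^1·(-1)^0 = -1.
v=7: a=7^0·(≡6), b=7^-2·(≡2) mod 7; (6|7)=-1, (2|7)=+1; (−1)^{0·-2·3}·(-1)^-2·(+1)^0 = +1.
v=2: v_2(a)=0, v_2(b)=-2; units ≡ 7, 3 (mod 8); ε·ε+αω+βω = 1·1+0·1+-2·0 ≡ 1  ⇒  (a,b)_2 = -1.
v=13: a=13^1·(≡3), b=13^0·(≡9) mod 13; (3|13)=+1, (9|13)=+1; (−1)^{1·0·6}·(+1)^0·(+1)^1 = +1.
v=29: a=29^0·(≡2), b=29^1·(≡25) mod 29; (2|29)=-1, (25|29)=+1; (−1)^{0·1·14}·(-1)^1·(+1)^0 = -1.
v=31: a=31^1·(≡23), b=31^2·(≡21) mod 31; (23|31)=-1, (21|31)=-1; (−1)^{1·2·15}·(-1)^2·(-1)^1 = -1.
|Ram(-49569, 11803)| = 4, even; anisotropic at {2, 11, 29, 31}.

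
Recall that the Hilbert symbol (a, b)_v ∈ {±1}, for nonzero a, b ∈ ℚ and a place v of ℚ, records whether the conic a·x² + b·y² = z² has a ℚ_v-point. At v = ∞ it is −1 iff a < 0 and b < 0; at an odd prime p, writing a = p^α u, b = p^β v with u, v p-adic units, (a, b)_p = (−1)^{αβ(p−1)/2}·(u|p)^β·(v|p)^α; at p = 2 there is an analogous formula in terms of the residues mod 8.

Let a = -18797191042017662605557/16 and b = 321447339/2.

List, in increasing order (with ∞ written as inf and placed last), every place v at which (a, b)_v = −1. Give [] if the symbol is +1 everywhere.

[19, 31]

Mod squares: a ≡ -20213, b ≡ 71432742. Check v ∈ {∞, 2, 3, 17, 19, 29, 31, 41}.
v=17: a=17^3·(≡2), b=17^1·(≡13) mod 17; (2|17)=+1, (13|17)=+1; (−1)^{3·1·8}·(+1)^1·(+1)^3 = +1.
v=29: a=29^3·(≡28), b=29^1·(≡20) mod 29; (28|29)=+1, (20|29)=+1; (−1)^{3·1·14}·(+1)^1·(+1)^3 = +1.
v=31: a=31^2·(≡6), b=31^1·(≡24) mod 31; (6|31)=-1, (24|31)=-1; (−1)^{2·1·15}·(-1)^1·(-1)^2 = -1.
v=3: a=3^8·(≡1), b=3^3·(≡1) mod 3; (1|3)=+1, (1|3)=+1; (−1)^{8·3·1}·(+1)^3·(+1)^8 = +1.
v=19: a=19^2·(≡14), b=19^1·(≡8) mod 19; (14|19)=-1, (8|19)=-1; (−1)^{2·1·9}·(-1)^1·(-1)^2 = -1.
v=41: a=41^3·(≡9), b=41^1·(≡18) mod 41; (9|41)=+1, (18|41)=+1; (−1)^{3·1·20}·(+1)^1·(+1)^3 = +1.
v=∞: -20213 < 0 and 71432742 > 0  ⇒  (a,b)_∞ = +1.
v=2: v_2(a)=-4, v_2(b)=-1; units ≡ 3, 3 (mod 8); ε·ε+αω+βω = 1·1+-4·1+-1·1 ≡ 0  ⇒  (a,b)_2 = +1.
|Ram(-20213, 71432742)| = 2, even; anisotropic at {19, 31}.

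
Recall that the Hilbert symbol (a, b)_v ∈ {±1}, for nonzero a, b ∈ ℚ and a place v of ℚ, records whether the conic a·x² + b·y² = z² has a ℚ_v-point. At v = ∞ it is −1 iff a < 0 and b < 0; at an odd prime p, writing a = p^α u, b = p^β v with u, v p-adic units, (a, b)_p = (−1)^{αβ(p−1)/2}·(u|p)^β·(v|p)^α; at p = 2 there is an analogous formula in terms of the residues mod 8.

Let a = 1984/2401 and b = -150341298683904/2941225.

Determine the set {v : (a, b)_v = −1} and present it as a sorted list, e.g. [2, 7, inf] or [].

(a, b) ≡ (31, -69) mod (ℚ^×)²; places V = {2, 3, 5, 7, 23, 31, ∞}.
(a,b)_7: α=-4, u≡3; β=-6, v≡2 (mod 7); (3|7)=-1, (2|7)=+1; sign (−1)^0·-1^-6·+1^-4 = +1.
(a,b)_23: α=0, u≡16; β=1, v≡10 (mod 23); (16|23)=+1, (10|23)=-1; sign (−1)^0·+1^1·-1^0 = +1.
(a,b)_2: α=6, β=18; u≡7, v≡3 (mod 8); ε(u)ε(v)=1·1, αω(v)=6·1, βω(u)=18·0; sum ≡ 1  ⇒  -1.
(a,b)_5: α=0, u≡4; β=-2, v≡4 (mod 5); (4|5)=+1, (4|5)=+1; sign (−1)^0·+1^-2·+1^0 = +1.
(a,b)_31: α=1, u≡9; β=4, v≡21 (mod 31); (9|31)=+1, (21|31)=-1; sign (−1)^0·+1^4·-1^1 = -1.
(a,b)_3: α=0, u≡1; β=3, v≡1 (mod 3); (1|3)=+1, (1|3)=+1; sign (−1)^0·+1^3·+1^0 = +1.
(a,b)_∞: sgn(31)=+, sgn(-69)=−, so +1.
Ram(31, -69) = {2, 31}; no ℚ_2-point on the conic.

[2, 31]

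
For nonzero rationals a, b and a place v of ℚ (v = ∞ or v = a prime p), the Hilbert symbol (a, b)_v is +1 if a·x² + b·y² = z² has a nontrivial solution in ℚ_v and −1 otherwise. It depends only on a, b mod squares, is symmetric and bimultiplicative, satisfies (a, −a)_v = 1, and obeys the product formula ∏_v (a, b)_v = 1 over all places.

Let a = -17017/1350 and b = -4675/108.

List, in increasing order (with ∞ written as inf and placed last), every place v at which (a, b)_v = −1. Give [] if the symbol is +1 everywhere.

Mod squares: a ≡ -102102, b ≡ -561. Check v ∈ {∞, 2, 3, 5, 7, 11, 13, 17}.
v=∞: -102102 < 0 and -561 < 0  ⇒  (a,b)_∞ = -1.
v=7: a=7^1·(≡2), b=7^0·(≡5) mod 7; (2|7)=+1, (5|7)=-1; (−1)^{1·0·3}·(+1)^0·(-1)^1 = -1.
v=5: a=5^-2·(≡2), b=5^2·(≡1) mod 5; (2|5)=-1, (1|5)=+1; (−1)^{-2·2·2}·(-1)^2·(+1)^-2 = +1.
v=13: a=13^1·(≡11), b=13^0·(≡11) mod 13; (11|13)=-1, (11|13)=-1; (−1)^{1·0·6}·(-1)^0·(-1)^1 = -1.
v=3: a=3^-3·(≡1), b=3^-3·(≡2) mod 3; (1|3)=+1, (2|3)=-1; (−1)^{-3·-3·1}·(+1)^-3·(-1)^-3 = +1.
v=11: a=11^1·(≡6), b=11^1·(≡9) mod 11; (6|11)=-1, (9|11)=+1; (−1)^{1·1·5}·(-1)^1·(+1)^1 = +1.
v=2: v_2(a)=-1, v_2(b)=-2; units ≡ 5, 7 (mod 8); ε·ε+αω+βω = 0·1+-1·0+-2·1 ≡ 0  ⇒  (a,b)_2 = +1.
v=17: a=17^1·(≡10), b=17^1·(≡8) mod 17; (10|17)=-1, (8|17)=+1; (−1)^{1·1·8}·(-1)^1·(+1)^1 = -1.
|Ram(-102102, -561)| = 4, even; anisotropic at {7, 13, 17, ∞}.

[7, 13, 17, inf]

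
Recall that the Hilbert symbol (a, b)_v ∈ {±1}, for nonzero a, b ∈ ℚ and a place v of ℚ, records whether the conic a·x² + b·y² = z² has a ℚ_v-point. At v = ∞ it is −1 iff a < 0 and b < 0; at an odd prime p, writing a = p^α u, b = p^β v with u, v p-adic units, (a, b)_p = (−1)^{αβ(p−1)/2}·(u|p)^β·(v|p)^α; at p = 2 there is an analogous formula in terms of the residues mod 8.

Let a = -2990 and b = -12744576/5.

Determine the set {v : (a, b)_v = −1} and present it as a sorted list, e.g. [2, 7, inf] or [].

[2, 5, 13, inf]

(a, b) ≡ (-2990, -110630) mod (ℚ^×)²; places V = {2, 3, 5, 13, 23, 37, ∞}.
(a,b)_5: α=1, u≡2; β=-1, v≡4 (mod 5); (2|5)=-1, (4|5)=+1; sign (−1)^0·-1^-1·+1^1 = -1.
(a,b)_23: α=1, u≡8; β=1, v≡10 (mod 23); (8|23)=+1, (10|23)=-1; sign (−1)^1·+1^1·-1^1 = +1.
(a,b)_13: α=1, u≡4; β=1, v≡6 (mod 13); (4|13)=+1, (6|13)=-1; sign (−1)^0·+1^1·-1^1 = -1.
(a,b)_3: α=0, u≡1; β=2, v≡1 (mod 3); (1|3)=+1, (1|3)=+1; sign (−1)^0·+1^2·+1^0 = +1.
(a,b)_2: α=1, β=7; u≡1, v≡5 (mod 8); ε(u)ε(v)=0·0, αω(v)=1·1, βω(u)=7·0; sum ≡ 1  ⇒  -1.
(a,b)_37: α=0, u≡7; β=1, v≡34 (mod 37); (7|37)=+1, (34|37)=+1; sign (−1)^0·+1^1·+1^0 = +1.
(a,b)_∞: sgn(-2990)=−, sgn(-110630)=−, so -1.
(-2990, -110630 / ℚ) ramifies at {2, 5, 13, ∞}: a division algebra.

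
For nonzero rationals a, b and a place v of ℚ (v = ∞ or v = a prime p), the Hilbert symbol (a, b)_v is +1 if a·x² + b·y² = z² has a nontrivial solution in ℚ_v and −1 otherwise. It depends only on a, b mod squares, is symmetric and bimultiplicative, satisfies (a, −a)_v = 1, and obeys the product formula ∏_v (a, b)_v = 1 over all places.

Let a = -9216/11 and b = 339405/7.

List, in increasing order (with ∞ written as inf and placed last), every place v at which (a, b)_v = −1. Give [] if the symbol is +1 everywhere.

[7, 17]

Mod squares: a ≡ -11, b ≡ 19635. Check v ∈ {∞, 2, 3, 5, 7, 11, 17}.
v=17: a=17^0·(≡6), b=17^1·(≡1) mod 17; (6|17)=-1, (1|17)=+1; (−1)^{0·1·8}·(-1)^1·(+1)^0 = -1.
v=7: a=7^0·(≡6), b=7^-1·(≡3) mod 7; (6|7)=-1, (3|7)=-1; (−1)^{0·-1·3}·(-1)^-1·(-1)^0 = -1.
v=2: v_2(a)=10, v_2(b)=0; units ≡ 5, 3 (mod 8); ε·ε+αω+βω = 0·1+10·1+0·1 ≡ 0  ⇒  (a,b)_2 = +1.
v=3: a=3^2·(≡1), b=3^1·(≡2) mod 3; (1|3)=+1, (2|3)=-1; (−1)^{2·1·1}·(+1)^1·(-1)^2 = +1.
v=∞: -11 < 0 and 19635 > 0  ⇒  (a,b)_∞ = +1.
v=11: a=11^-1·(≡2), b=11^3·(≡5) mod 11; (2|11)=-1, (5|11)=+1; (−1)^{-1·3·5}·(-1)^3·(+1)^-1 = +1.
v=5: a=5^0·(≡4), b=5^1·(≡3) mod 5; (4|5)=+1, (3|5)=-1; (−1)^{0·1·2}·(+1)^1·(-1)^0 = +1.
(-11, 19635 / ℚ) ramifies at {7, 17}: a division algebra.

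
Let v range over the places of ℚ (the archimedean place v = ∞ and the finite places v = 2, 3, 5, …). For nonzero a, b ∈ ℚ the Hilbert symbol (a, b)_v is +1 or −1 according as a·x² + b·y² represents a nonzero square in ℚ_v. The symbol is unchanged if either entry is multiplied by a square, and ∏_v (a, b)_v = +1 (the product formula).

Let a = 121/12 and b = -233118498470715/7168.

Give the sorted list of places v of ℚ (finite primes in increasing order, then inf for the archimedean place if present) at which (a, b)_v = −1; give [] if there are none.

[2, 3, 5, 7]

Mod squares: a ≡ 3, b ≡ -5005. Check v ∈ {∞, 2, 3, 5, 7, 11, 13}.
v=5: a=5^0·(≡3), b=5^1·(≡4) mod 5; (3|5)=-1, (4|5)=+1; (−1)^{0·1·2}·(-1)^1·(+1)^0 = -1.
v=∞: 3 > 0 and -5005 < 0  ⇒  (a,b)_∞ = +1.
v=7: a=7^0·(≡6), b=7^-1·(≡5) mod 7; (6|7)=-1, (5|7)=-1; (−1)^{0·-1·3}·(-1)^-1·(-1)^0 = -1.
v=11: a=11^2·(≡1), b=11^9·(≡2) mod 11; (1|11)=+1, (2|11)=-1; (−1)^{2·9·5}·(+1)^9·(-1)^2 = +1.
v=3: a=3^-1·(≡1), b=3^2·(≡2) mod 3; (1|3)=+1, (2|3)=-1; (−1)^{-1·2·1}·(+1)^2·(-1)^-1 = -1.
v=13: a=13^0·(≡9), b=13^3·(≡6) mod 13; (9|13)=+1, (6|13)=-1; (−1)^{0·3·6}·(+1)^3·(-1)^0 = +1.
v=2: v_2(a)=-2, v_2(b)=-10; units ≡ 3, 3 (mod 8); ε·ε+αω+βω = 1·1+-2·1+-10·1 ≡ 1  ⇒  (a,b)_2 = -1.
Ram(3, -5005) = {2, 3, 5, 7}; no ℚ_2-point on the conic.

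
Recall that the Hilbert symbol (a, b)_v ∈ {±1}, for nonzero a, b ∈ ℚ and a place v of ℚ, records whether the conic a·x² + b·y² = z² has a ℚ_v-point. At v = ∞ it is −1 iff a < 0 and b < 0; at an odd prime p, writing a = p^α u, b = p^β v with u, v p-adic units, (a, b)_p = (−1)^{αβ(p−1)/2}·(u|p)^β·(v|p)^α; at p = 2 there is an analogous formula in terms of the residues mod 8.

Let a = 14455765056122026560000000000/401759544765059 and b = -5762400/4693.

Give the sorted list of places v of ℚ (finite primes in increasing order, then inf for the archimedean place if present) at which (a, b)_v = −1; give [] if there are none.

[13, 23]

Mod squares: a ≡ 22126, b ≡ -78. Check v ∈ {∞, 2, 3, 5, 7, 11, 13, 19, 23, 37}.
v=7: a=7^12·(≡3), b=7^4·(≡5) mod 7; (3|7)=-1, (5|7)=-1; (−1)^{12·4·3}·(-1)^4·(-1)^12 = +1.
v=23: a=23^-1·(≡5), b=23^0·(≡20) mod 23; (5|23)=-1, (20|23)=-1; (−1)^{-1·0·11}·(-1)^0·(-1)^-1 = -1.
v=∞: 22126 > 0 and -78 < 0  ⇒  (a,b)_∞ = +1.
v=19: a=19^-6·(≡14), b=19^-2·(≡7) mod 19; (14|19)=-1, (7|19)=+1; (−1)^{-6·-2·9}·(-1)^-2·(+1)^-6 = +1.
v=2: v_2(a)=15, v_2(b)=5; units ≡ 7, 1 (mod 8); ε·ε+αω+βω = 1·0+15·0+5·0 ≡ 0  ⇒  (a,b)_2 = +1.
v=3: a=3^6·(≡1), b=3^1·(≡1) mod 3; (1|3)=+1, (1|3)=+1; (−1)^{6·1·1}·(+1)^1·(+1)^6 = +1.
v=13: a=13^-5·(≡4), b=13^-1·(≡11) mod 13; (4|13)=+1, (11|13)=-1; (−1)^{-5·-1·6}·(+1)^-1·(-1)^-5 = -1.
v=5: a=5^10·(≡1), b=5^2·(≡3) mod 5; (1|5)=+1, (3|5)=-1; (−1)^{10·2·2}·(+1)^2·(-1)^10 = +1.
v=37: a=37^1·(≡20), b=37^0·(≡28) mod 37; (20|37)=-1, (28|37)=+1; (−1)^{1·0·18}·(-1)^0·(+1)^1 = +1.
v=11: a=11^2·(≡9), b=11^0·(≡7) mod 11; (9|11)=+1, (7|11)=-1; (−1)^{2·0·5}·(+1)^0·(-1)^2 = +1.
|Ram(22126, -78)| = 2, even; anisotropic at {13, 23}.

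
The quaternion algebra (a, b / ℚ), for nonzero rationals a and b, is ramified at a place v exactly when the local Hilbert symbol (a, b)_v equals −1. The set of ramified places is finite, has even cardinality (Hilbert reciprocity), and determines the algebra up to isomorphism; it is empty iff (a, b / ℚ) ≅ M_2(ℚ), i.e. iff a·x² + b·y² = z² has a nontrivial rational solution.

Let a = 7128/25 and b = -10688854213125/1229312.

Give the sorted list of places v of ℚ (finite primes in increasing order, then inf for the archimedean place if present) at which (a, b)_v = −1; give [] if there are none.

(a, b) ≡ (22, -28842) mod (ℚ^×)²; places V = {2, 3, 5, 7, 11, 19, 23, ∞}.
(a,b)_19: α=0, u≡10; β=1, v≡13 (mod 19); (10|19)=-1, (13|19)=-1; sign (−1)^0·-1^1·-1^0 = -1.
(a,b)_5: α=-2, u≡3; β=4, v≡2 (mod 5); (3|5)=-1, (2|5)=-1; sign (−1)^0·-1^4·-1^-2 = +1.
(a,b)_23: α=0, u≡22; β=1, v≡15 (mod 23); (22|23)=-1, (15|23)=-1; sign (−1)^0·-1^1·-1^0 = -1.
(a,b)_∞: sgn(22)=+, sgn(-28842)=−, so +1.
(a,b)_7: α=0, u≡4; β=-4, v≡3 (mod 7); (4|7)=+1, (3|7)=-1; sign (−1)^0·+1^-4·-1^0 = +1.
(a,b)_3: α=4, u≡1; β=5, v≡1 (mod 3); (1|3)=+1, (1|3)=+1; sign (−1)^0·+1^5·+1^4 = +1.
(a,b)_11: α=1, u≡7; β=5, v≡7 (mod 11); (7|11)=-1, (7|11)=-1; sign (−1)^1·-1^5·-1^1 = -1.
(a,b)_2: α=3, β=-9; u≡3, v≡3 (mod 8); ε(u)ε(v)=1·1, αω(v)=3·1, βω(u)=-9·1; sum ≡ 1  ⇒  -1.
(22, -28842 / ℚ) ramifies at {2, 11, 19, 23}: a division algebra.

[2, 11, 19, 23]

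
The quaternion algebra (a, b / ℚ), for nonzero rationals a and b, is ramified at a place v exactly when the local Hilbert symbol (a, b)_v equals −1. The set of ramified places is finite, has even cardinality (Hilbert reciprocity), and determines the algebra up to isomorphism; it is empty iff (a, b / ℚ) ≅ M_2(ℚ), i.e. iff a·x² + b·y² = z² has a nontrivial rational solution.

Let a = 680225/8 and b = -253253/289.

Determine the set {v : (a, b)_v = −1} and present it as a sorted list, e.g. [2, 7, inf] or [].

[2, 7]

(a, b) ≡ (322, -2093) mod (ℚ^×)²; places V = {2, 5, 7, 11, 13, 17, 23, ∞}.
(a,b)_5: α=2, u≡3; β=0, v≡3 (mod 5); (3|5)=-1, (3|5)=-1; sign (−1)^0·-1^0·-1^2 = +1.
(a,b)_13: α=2, u≡1; β=1, v≡2 (mod 13); (1|13)=+1, (2|13)=-1; sign (−1)^0·+1^1·-1^2 = +1.
(a,b)_11: α=0, u≡5; β=2, v≡10 (mod 11); (5|11)=+1, (10|11)=-1; sign (−1)^0·+1^2·-1^0 = +1.
(a,b)_17: α=0, u≡9; β=-2, v≡13 (mod 17); (9|17)=+1, (13|17)=+1; sign (−1)^0·+1^-2·+1^0 = +1.
(a,b)_23: α=1, u≡14; β=1, v≡4 (mod 23); (14|23)=-1, (4|23)=+1; sign (−1)^1·-1^1·+1^1 = +1.
(a,b)_7: α=1, u≡1; β=1, v≡2 (mod 7); (1|7)=+1, (2|7)=+1; sign (−1)^1·+1^1·+1^1 = -1.
(a,b)_2: α=-3, β=0; u≡1, v≡3 (mod 8); ε(u)ε(v)=0·1, αω(v)=-3·1, βω(u)=0·0; sum ≡ 1  ⇒  -1.
(a,b)_∞: sgn(322)=+, sgn(-2093)=−, so +1.
|Ram(322, -2093)| = 2, even; anisotropic at {2, 7}.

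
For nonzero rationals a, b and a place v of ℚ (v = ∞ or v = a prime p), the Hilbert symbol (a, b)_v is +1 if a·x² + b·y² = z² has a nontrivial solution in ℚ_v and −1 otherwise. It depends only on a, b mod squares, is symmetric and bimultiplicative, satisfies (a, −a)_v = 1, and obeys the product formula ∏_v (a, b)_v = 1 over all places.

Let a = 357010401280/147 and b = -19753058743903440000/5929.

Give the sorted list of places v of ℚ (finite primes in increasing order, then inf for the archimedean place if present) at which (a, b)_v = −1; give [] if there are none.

Mod squares: a ≡ 2897310, b ≡ -34. Check v ∈ {∞, 2, 3, 5, 7, 11, 13, 17, 19, 23}.
v=7: a=7^-2·(≡5), b=7^-2·(≡2) mod 7; (5|7)=-1, (2|7)=+1; (−1)^{-2·-2·3}·(-1)^-2·(+1)^-2 = +1.
v=19: a=19^3·(≡2), b=19^4·(≡11) mod 19; (2|19)=-1, (11|19)=+1; (−1)^{3·4·9}·(-1)^4·(+1)^3 = +1.
v=2: v_2(a)=11, v_2(b)=7; units ≡ 7, 7 (mod 8); ε·ε+αω+βω = 1·1+11·0+7·0 ≡ 1  ⇒  (a,b)_2 = -1.
v=13: a=13^1·(≡5), b=13^0·(≡7) mod 13; (5|13)=-1, (7|13)=-1; (−1)^{1·0·6}·(-1)^0·(-1)^1 = -1.
v=3: a=3^-1·(≡1), b=3^6·(≡2) mod 3; (1|3)=+1, (2|3)=-1; (−1)^{-1·6·1}·(+1)^6·(-1)^-1 = -1.
v=∞: 2897310 > 0 and -34 < 0  ⇒  (a,b)_∞ = +1.
v=17: a=17^1·(≡5), b=17^3·(≡15) mod 17; (5|17)=-1, (15|17)=+1; (−1)^{1·3·8}·(-1)^3·(+1)^1 = -1.
v=23: a=23^1·(≡21), b=23^2·(≡6) mod 23; (21|23)=-1, (6|23)=+1; (−1)^{1·2·11}·(-1)^2·(+1)^1 = +1.
v=5: a=5^1·(≡3), b=5^4·(≡4) mod 5; (3|5)=-1, (4|5)=+1; (−1)^{1·4·2}·(-1)^4·(+1)^1 = +1.
v=11: a=11^0·(≡4), b=11^-2·(≡2) mod 11; (4|11)=+1, (2|11)=-1; (−1)^{0·-2·5}·(+1)^-2·(-1)^0 = +1.
Ram(2897310, -34) = {2, 3, 13, 17}; no ℚ_2-point on the conic.

[2, 3, 13, 17]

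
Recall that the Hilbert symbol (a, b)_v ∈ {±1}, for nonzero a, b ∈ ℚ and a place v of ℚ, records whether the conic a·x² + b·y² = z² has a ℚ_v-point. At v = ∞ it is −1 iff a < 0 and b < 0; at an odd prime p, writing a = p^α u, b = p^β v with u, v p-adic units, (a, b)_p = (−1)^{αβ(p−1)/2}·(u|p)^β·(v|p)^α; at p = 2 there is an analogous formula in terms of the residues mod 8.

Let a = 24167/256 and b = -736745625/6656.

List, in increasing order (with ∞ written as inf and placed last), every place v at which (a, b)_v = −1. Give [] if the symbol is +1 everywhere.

Mod squares: a ≡ 143, b ≡ -858. Check v ∈ {∞, 2, 3, 5, 7, 11, 13}.
v=7: a=7^0·(≡6), b=7^2·(≡3) mod 7; (6|7)=-1, (3|7)=-1; (−1)^{0·2·3}·(-1)^2·(-1)^0 = +1.
v=∞: 143 > 0 and -858 < 0  ⇒  (a,b)_∞ = +1.
v=11: a=11^1·(≡10), b=11^1·(≡2) mod 11; (10|11)=-1, (2|11)=-1; (−1)^{1·1·5}·(-1)^1·(-1)^1 = -1.
v=13: a=13^3·(≡7), b=13^-1·(≡12) mod 13; (7|13)=-1, (12|13)=+1; (−1)^{3·-1·6}·(-1)^-1·(+1)^3 = -1.
v=2: v_2(a)=-8, v_2(b)=-9; units ≡ 7, 3 (mod 8); ε·ε+αω+βω = 1·1+-8·1+-9·0 ≡ 1  ⇒  (a,b)_2 = -1.
v=5: a=5^0·(≡2), b=5^4·(≡2) mod 5; (2|5)=-1, (2|5)=-1; (−1)^{0·4·2}·(-1)^4·(-1)^0 = +1.
v=3: a=3^0·(≡2), b=3^7·(≡2) mod 3; (2|3)=-1, (2|3)=-1; (−1)^{0·7·1}·(-1)^7·(-1)^0 = -1.
(143, -858 / ℚ) ramifies at {2, 3, 11, 13}: a division algebra.

[2, 3, 11, 13]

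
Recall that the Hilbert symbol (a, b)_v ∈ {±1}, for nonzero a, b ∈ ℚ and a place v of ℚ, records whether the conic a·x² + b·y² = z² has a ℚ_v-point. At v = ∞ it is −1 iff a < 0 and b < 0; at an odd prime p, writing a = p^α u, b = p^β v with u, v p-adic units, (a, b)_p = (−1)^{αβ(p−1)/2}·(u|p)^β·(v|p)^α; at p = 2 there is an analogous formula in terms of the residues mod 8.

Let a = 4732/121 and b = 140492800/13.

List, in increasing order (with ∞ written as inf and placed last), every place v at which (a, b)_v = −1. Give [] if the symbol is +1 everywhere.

Mod squares: a ≡ 7, b ≡ 91. Check v ∈ {∞, 2, 5, 7, 11, 13}.
v=7: a=7^1·(≡2), b=7^3·(≡5) mod 7; (2|7)=+1, (5|7)=-1; (−1)^{1·3·3}·(+1)^3·(-1)^1 = +1.
v=13: a=13^2·(≡7), b=13^-1·(≡6) mod 13; (7|13)=-1, (6|13)=-1; (−1)^{2·-1·6}·(-1)^-1·(-1)^2 = -1.
v=2: v_2(a)=2, v_2(b)=14; units ≡ 7, 3 (mod 8); ε·ε+αω+βω = 1·1+2·1+14·0 ≡ 1  ⇒  (a,b)_2 = -1.
v=∞: 7 > 0 and 91 > 0  ⇒  (a,b)_∞ = +1.
v=11: a=11^-2·(≡2), b=11^0·(≡4) mod 11; (2|11)=-1, (4|11)=+1; (−1)^{-2·0·5}·(-1)^0·(+1)^-2 = +1.
v=5: a=5^0·(≡2), b=5^2·(≡4) mod 5; (2|5)=-1, (4|5)=+1; (−1)^{0·2·2}·(-1)^2·(+1)^0 = +1.
Ram(7, 91) = {2, 13}; no ℚ_2-point on the conic.

[2, 13]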